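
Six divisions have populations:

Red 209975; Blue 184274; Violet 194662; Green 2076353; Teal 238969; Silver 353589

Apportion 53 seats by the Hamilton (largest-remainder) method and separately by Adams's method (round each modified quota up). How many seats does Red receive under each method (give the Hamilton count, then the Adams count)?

Hamilton: Red 3, Blue 3, Violet 3, Green 34, Teal 4, Silver 6.
Adams: Red 4, Blue 3, Violet 4, Green 32, Teal 4, Silver 6.
Red gets 3 under Hamilton and 4 under Adams.

3 and 4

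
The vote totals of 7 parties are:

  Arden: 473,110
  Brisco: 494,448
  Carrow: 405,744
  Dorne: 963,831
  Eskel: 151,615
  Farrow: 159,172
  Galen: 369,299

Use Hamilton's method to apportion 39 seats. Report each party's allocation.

Arden 6, Brisco 6, Carrow 5, Dorne 13, Eskel 2, Farrow 2, Galen 5

Total 3017219; standard divisor 3017219/39 ≈ 77364.59.
Standard quotas: Arden 6.1153, Brisco 6.3911, Carrow 5.2446, Dorne 12.4583, Eskel 1.9597, Farrow 2.0574, Galen 4.7735.
Lower quotas: Arden 6, Brisco 6, Carrow 5, Dorne 12, Eskel 1, Farrow 2, Galen 4 (sum 36, leaving 3 seats).
Remainders in descending order: Eskel 0.9597, Galen 0.7735, Dorne 0.4583, Brisco 0.3911, Carrow 0.2446, Arden 0.1153, Farrow 0.0574.
The surplus seats go to Eskel, Galen, Dorne.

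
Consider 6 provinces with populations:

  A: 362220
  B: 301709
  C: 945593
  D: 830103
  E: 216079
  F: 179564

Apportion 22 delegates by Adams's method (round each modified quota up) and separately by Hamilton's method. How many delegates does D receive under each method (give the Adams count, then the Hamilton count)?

Adams: A 3, B 2, C 7, D 6, E 2, F 2.
Hamilton: A 3, B 2, C 7, D 7, E 2, F 1.
D gets 6 under Adams and 7 under Hamilton.

6 and 7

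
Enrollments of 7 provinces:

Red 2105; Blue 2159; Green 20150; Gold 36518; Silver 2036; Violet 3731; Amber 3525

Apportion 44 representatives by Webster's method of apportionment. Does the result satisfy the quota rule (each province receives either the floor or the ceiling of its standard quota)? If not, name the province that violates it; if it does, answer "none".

Standard quotas: Red 1.319, Blue 1.353, Green 12.625, Gold 22.881, Silver 1.276, Violet 2.338, Amber 2.209.
Webster allocation: Red 1, Blue 1, Green 13, Gold 24, Silver 1, Violet 2, Amber 2.
Gold has quota 22.881 (lower 22, upper 23) but receives 24 — outside the quota interval.

Gold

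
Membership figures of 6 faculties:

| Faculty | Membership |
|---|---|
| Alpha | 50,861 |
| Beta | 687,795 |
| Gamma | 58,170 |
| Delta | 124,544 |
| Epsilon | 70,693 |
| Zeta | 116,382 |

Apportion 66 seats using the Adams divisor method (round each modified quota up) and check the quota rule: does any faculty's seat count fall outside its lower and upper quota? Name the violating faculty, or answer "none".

Beta

Standard quotas: Alpha 3.028, Beta 40.953, Gamma 3.464, Delta 7.416, Epsilon 4.209, Zeta 6.930.
Adams allocation: Alpha 3, Beta 39, Gamma 4, Delta 8, Epsilon 5, Zeta 7.
Beta has quota 40.953 (lower 40, upper 41) but receives 39 — outside the quota interval.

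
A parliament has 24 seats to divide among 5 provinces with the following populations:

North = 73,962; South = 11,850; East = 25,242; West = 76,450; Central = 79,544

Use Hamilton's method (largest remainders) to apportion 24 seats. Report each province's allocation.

Total 267048; standard divisor 267048/24 = 11127.
Standard quotas: North 6.6471, South 1.0650, East 2.2685, West 6.8707, Central 7.1487.
Lower quotas: North 6, South 1, East 2, West 6, Central 7 (sum 22, leaving 2 seats).
Remainders in descending order: West 0.8707, North 0.6471, East 0.2685, Central 0.1487, South 0.0650.
Largest remainders: West, North receive the extra seats.

North=7; South=1; East=2; West=7; Central=7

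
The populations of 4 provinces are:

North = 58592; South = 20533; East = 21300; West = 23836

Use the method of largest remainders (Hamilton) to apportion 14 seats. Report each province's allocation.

Standard divisor: 124261 ÷ 14 ≈ 8875.786.
Standard quotas: North 6.6013, South 2.3134, East 2.3998, West 2.6855.
Lower quotas: North 6, South 2, East 2, West 2 (sum 12, leaving 2 seats).
Remainders in descending order: West 0.6855, North 0.6013, East 0.3998, South 0.3134.
Largest remainders: West, North receive the extra seats.

North: 7, South: 2, East: 2, West: 3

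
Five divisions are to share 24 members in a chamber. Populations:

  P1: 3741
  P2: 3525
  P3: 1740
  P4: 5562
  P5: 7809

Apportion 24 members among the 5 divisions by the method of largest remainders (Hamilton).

Total 22377; standard divisor 22377/24 ≈ 932.375.
Standard quotas: P1 4.0123, P2 3.7807, P3 1.8662, P4 5.9654, P5 8.3754.
Lower quotas: P1 4, P2 3, P3 1, P4 5, P5 8 (sum 21, leaving 3 seats).
Remainders in descending order: P4 0.9654, P3 0.8662, P2 0.7807, P5 0.3754, P1 0.0123.
Largest remainders: P4, P3, P2 receive the extra seats.

P1=4, P2=4, P3=2, P4=6, P5=8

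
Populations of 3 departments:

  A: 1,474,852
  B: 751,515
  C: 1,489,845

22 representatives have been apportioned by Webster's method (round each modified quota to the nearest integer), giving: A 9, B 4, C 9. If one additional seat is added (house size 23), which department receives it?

Priority for the next seat is population ÷ (current seats + 0.5).
Priorities: A 155247.579, B 167003.333, C 156825.789.
Highest priority: B.

B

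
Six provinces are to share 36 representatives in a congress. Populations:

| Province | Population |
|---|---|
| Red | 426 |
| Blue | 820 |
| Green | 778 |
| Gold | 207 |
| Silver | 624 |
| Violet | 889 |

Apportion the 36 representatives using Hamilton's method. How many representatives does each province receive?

Red 4; Blue 8; Green 7; Gold 2; Silver 6; Violet 9

The standard divisor is 3744/36 = 104.
Standard quotas: Red 4.096, Blue 7.885, Green 7.481, Gold 1.990, Silver 6.000, Violet 8.548.
Lower quotas: Red 4, Blue 7, Green 7, Gold 1, Silver 6, Violet 8 (sum 33, leaving 3 seats).
Remainders in descending order: Gold 0.990, Blue 0.885, Violet 0.548, Green 0.481, Red 0.096, Silver 0.000.
Largest remainders: Gold, Blue, Violet receive the extra seats.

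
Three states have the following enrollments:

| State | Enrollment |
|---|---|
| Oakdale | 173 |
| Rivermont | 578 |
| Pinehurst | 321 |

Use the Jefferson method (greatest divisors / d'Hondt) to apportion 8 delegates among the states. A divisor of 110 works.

With modified divisor 110: modified quotas Oakdale 1.573, Rivermont 5.255, Pinehurst 2.918.
Rounding down: Oakdale 1, Rivermont 5, Pinehurst 2 (total 8).

Oakdale=1, Rivermont=5, Pinehurst=2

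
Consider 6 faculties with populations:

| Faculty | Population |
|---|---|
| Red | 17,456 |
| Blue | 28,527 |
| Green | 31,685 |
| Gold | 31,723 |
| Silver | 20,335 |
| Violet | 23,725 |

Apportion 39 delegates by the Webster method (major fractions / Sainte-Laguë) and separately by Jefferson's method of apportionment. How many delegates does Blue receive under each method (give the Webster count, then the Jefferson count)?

7 and 8

Webster: Red 5, Blue 7, Green 8, Gold 8, Silver 5, Violet 6.
Jefferson: Red 4, Blue 8, Green 8, Gold 8, Silver 5, Violet 6.
Blue gets 7 under Webster and 8 under Jefferson.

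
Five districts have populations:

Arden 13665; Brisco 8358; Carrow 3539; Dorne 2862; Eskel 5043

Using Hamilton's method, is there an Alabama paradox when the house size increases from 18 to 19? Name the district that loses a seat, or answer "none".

At 18 seats: Arden 7, Brisco 4, Carrow 2, Dorne 2, Eskel 3.
At 19 seats: Arden 8, Brisco 5, Carrow 2, Dorne 1, Eskel 3.
Dorne drops from 2 to 1.

Dorne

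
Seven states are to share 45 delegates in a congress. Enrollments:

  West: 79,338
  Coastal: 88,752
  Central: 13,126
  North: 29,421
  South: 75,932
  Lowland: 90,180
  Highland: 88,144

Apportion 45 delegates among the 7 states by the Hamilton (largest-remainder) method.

West: 8, Coastal: 9, Central: 1, North: 3, South: 7, Lowland: 9, Highland: 8

The standard divisor is 464893/45 ≈ 10330.956.
Standard quotas: West 7.6796, Coastal 8.5909, Central 1.2706, North 2.8478, South 7.3499, Lowland 8.7291, Highland 8.5320.
Lower quotas: West 7, Coastal 8, Central 1, North 2, South 7, Lowland 8, Highland 8 (sum 41, leaving 4 seats).
Remainders in descending order: North 0.8478, Lowland 0.7291, West 0.6796, Coastal 0.5909, Highland 0.5320, South 0.3499, Central 0.2706.
The surplus seats go to North, Lowland, West, Coastal.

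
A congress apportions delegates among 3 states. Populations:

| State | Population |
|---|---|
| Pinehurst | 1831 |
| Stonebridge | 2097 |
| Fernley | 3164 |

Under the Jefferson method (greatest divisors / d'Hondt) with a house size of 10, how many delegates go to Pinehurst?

Standard divisor 7092/10 ≈ 709.2; standard quotas: Pinehurst 2.582, Stonebridge 2.957, Fernley 4.461.
Rounding down gives 2, 2, 4 = 8 seats, so the divisor must be adjusted.
With modified divisor 620: modified quotas Pinehurst 2.953, Stonebridge 3.382, Fernley 5.103.
Rounding down: Pinehurst 2, Stonebridge 3, Fernley 5 (total 10).
Pinehurst receives 2.

2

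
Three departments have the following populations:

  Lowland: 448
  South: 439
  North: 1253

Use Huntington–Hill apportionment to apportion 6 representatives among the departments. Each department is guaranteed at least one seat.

With divisor 339: modified quotas Lowland 1.322, South 1.295, North 3.696.
Geometric-mean thresholds: Lowland √(1·2)=1.414, South √(1·2)=1.414, North √(3·4)=3.464.
Each quota rounded against its threshold gives Lowland 1, South 1, North 4 (total 6).

Lowland: 1; South: 1; North: 4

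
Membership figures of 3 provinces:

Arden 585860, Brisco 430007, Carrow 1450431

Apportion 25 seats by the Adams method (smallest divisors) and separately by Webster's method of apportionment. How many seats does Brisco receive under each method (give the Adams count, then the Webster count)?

5 and 4

Adams: Arden 6, Brisco 5, Carrow 14.
Webster: Arden 6, Brisco 4, Carrow 15.
Brisco gets 5 under Adams and 4 under Webster.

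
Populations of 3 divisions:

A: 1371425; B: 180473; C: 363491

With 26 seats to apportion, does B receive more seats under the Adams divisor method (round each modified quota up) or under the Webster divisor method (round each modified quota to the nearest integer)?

Adams

Adams: A 18, B 3, C 5.
Webster: A 19, B 2, C 5.
B gets 3 under Adams and 2 under Webster.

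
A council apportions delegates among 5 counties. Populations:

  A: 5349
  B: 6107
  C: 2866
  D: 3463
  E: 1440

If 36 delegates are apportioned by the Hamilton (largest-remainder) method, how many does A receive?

10

Standard divisor: 19225 ÷ 36 ≈ 534.028.
Standard quotas: A 10.0163, B 11.4357, C 5.3668, D 6.4847, E 2.6965.
Lower quotas: A 10, B 11, C 5, D 6, E 2 (sum 34, leaving 2 seats).
Remainders in descending order: E 0.6965, D 0.4847, B 0.4357, C 0.3668, A 0.0163.
Largest remainders: E, D receive the extra seats.
A receives 10.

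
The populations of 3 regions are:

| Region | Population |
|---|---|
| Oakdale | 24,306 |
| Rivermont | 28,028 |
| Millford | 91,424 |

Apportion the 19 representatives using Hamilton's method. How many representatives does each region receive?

Oakdale=3, Rivermont=4, Millford=12

Standard divisor: 143758 ÷ 19 ≈ 7566.211.
Standard quotas: Oakdale 3.2124, Rivermont 3.7044, Millford 12.0832.
Lower quotas: Oakdale 3, Rivermont 3, Millford 12 (sum 18, leaving 1 seat).
Remainders in descending order: Rivermont 0.7044, Oakdale 0.2124, Millford 0.0832.
The surplus seat goes to Rivermont.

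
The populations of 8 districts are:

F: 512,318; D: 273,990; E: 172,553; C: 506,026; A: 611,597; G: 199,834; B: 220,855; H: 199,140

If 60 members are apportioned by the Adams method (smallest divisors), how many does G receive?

5

Standard divisor 2696313/60 ≈ 44938.55; standard quotas: F 11.400, D 6.097, E 3.840, C 11.260, A 13.610, G 4.447, B 4.915, H 4.431.
Rounding up gives 12, 7, 4, 12, 14, 5, 5, 5 = 64 seats, so the divisor must be adjusted.
With modified divisor 48400: modified quotas F 10.585, D 5.661, E 3.565, C 10.455, A 12.636, G 4.129, B 4.563, H 4.114.
Rounding up: F 11, D 6, E 4, C 11, A 13, G 5, B 5, H 5 (total 60).
G receives 5.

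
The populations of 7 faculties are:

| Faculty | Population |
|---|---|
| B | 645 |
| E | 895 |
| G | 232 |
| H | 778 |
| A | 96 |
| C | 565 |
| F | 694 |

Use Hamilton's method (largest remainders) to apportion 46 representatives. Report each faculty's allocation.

B=8, E=10, G=3, H=9, A=1, C=7, F=8

Standard divisor: 3905 ÷ 46 ≈ 84.891.
Standard quotas: B 7.598, E 10.543, G 2.733, H 9.165, A 1.131, C 6.656, F 8.175.
Lower quotas: B 7, E 10, G 2, H 9, A 1, C 6, F 8 (sum 43, leaving 3 seats).
Remainders in descending order: G 0.733, C 0.656, B 0.598, E 0.543, F 0.175, H 0.165, A 0.131.
Largest remainders: G, C, B receive the extra seats.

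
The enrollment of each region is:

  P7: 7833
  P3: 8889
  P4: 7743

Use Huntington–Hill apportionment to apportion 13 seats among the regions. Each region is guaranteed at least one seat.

With divisor 1870: modified quotas P7 4.189, P3 4.753, P4 4.141.
Geometric-mean thresholds: P7 √(4·5)=4.472, P3 √(4·5)=4.472, P4 √(4·5)=4.472.
Each quota rounded against its threshold gives P7 4, P3 5, P4 4 (total 13).

P7 4, P3 5, P4 4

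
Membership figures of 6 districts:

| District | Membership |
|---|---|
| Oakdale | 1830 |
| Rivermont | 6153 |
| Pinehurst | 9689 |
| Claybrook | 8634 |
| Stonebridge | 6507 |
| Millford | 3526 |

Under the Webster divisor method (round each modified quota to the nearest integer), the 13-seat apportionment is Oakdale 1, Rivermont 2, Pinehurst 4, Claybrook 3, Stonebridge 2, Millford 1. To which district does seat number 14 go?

Stonebridge

Priority for the next seat is population ÷ (current seats + 0.5).
Priorities: Oakdale 1220.000, Rivermont 2461.200, Pinehurst 2153.111, Claybrook 2466.857, Stonebridge 2602.800, Millford 2350.667.
Highest priority: Stonebridge.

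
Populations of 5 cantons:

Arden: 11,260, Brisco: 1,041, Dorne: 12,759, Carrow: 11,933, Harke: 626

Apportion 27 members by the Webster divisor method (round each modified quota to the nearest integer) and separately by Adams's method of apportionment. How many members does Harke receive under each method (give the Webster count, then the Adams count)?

Webster: Arden 8, Brisco 1, Dorne 9, Carrow 9, Harke 0.
Adams: Arden 8, Brisco 1, Dorne 9, Carrow 8, Harke 1.
Harke gets 0 under Webster and 1 under Adams.

0 and 1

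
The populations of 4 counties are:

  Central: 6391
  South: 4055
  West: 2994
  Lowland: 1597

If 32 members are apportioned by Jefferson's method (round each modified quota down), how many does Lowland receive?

3

Standard divisor 15037/32 ≈ 469.906; standard quotas: Central 13.601, South 8.629, West 6.371, Lowland 3.399.
Rounding down gives 13, 8, 6, 3 = 30 seats, so the divisor must be adjusted.
With modified divisor 440: modified quotas Central 14.525, South 9.216, West 6.805, Lowland 3.630.
Rounding down: Central 14, South 9, West 6, Lowland 3 (total 32).
Lowland receives 3.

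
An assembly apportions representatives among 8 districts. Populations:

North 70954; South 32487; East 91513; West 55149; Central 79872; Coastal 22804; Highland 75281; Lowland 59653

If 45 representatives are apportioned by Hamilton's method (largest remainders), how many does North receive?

7

Standard divisor: 487713 ÷ 45 ≈ 10838.067.
Standard quotas: North 6.5467, South 2.9975, East 8.4437, West 5.0885, Central 7.3696, Coastal 2.1041, Highland 6.9460, Lowland 5.5040.
Lower quotas: North 6, South 2, East 8, West 5, Central 7, Coastal 2, Highland 6, Lowland 5 (sum 41, leaving 4 seats).
Remainders in descending order: South 0.9975, Highland 0.9460, North 0.5467, Lowland 0.5040, East 0.4437, Central 0.3696, Coastal 0.1041, West 0.0885.
Largest remainders: South, Highland, North, Lowland receive the extra seats.
North receives 7.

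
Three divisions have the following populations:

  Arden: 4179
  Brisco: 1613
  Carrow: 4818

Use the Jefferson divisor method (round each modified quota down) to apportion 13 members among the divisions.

Arden 5, Brisco 2, Carrow 6

Standard divisor 10610/13 ≈ 816.154; standard quotas: Arden 5.120, Brisco 1.976, Carrow 5.903.
Rounding down gives 5, 1, 5 = 11 seats, so the divisor must be adjusted.
With modified divisor 700: modified quotas Arden 5.970, Brisco 2.304, Carrow 6.883.
Rounding down: Arden 5, Brisco 2, Carrow 6 (total 13).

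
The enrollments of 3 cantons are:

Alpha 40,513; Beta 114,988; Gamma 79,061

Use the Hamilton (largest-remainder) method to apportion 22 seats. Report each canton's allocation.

Total 234562; standard divisor 234562/22 ≈ 10661.909.
Standard quotas: Alpha 3.7998, Beta 10.7849, Gamma 7.4153.
Lower quotas: Alpha 3, Beta 10, Gamma 7 (sum 20, leaving 2 seats).
Remainders in descending order: Alpha 0.7998, Beta 0.7849, Gamma 0.4153.
Largest remainders: Alpha, Beta receive the extra seats.

Alpha 4, Beta 11, Gamma 7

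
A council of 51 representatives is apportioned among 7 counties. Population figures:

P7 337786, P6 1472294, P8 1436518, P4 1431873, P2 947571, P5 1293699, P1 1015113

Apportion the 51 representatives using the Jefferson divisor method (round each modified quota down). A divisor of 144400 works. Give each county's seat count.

With modified divisor 144400: modified quotas P7 2.339, P6 10.196, P8 9.948, P4 9.916, P2 6.562, P5 8.959, P1 7.030.
Rounding down: P7 2, P6 10, P8 9, P4 9, P2 6, P5 8, P1 7 (total 51).

P7 2, P6 10, P8 9, P4 9, P2 6, P5 8, P1 7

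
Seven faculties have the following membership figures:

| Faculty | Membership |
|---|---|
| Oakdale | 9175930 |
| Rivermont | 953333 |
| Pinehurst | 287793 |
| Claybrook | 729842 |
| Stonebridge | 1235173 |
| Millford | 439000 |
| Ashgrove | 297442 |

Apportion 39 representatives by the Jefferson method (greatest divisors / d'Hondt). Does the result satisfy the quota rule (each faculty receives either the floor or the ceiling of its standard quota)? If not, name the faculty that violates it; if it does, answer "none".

Standard quotas: Oakdale 27.279, Rivermont 2.834, Pinehurst 0.856, Claybrook 2.170, Stonebridge 3.672, Millford 1.305, Ashgrove 0.884.
Jefferson allocation: Oakdale 29, Rivermont 3, Pinehurst 0, Claybrook 2, Stonebridge 4, Millford 1, Ashgrove 0.
Oakdale has quota 27.279 (lower 27, upper 28) but receives 29 — outside the quota interval.

Oakdale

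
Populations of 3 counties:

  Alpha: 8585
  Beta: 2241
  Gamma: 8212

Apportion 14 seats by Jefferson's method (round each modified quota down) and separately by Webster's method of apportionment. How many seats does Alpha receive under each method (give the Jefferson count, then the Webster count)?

Jefferson: Alpha 7, Beta 1, Gamma 6.
Webster: Alpha 6, Beta 2, Gamma 6.
Alpha gets 7 under Jefferson and 6 under Webster.

7 and 6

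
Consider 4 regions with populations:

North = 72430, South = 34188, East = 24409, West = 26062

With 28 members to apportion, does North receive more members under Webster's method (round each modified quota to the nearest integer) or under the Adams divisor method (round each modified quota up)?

Webster

Webster: North 13, South 6, East 4, West 5.
Adams: North 12, South 6, East 5, West 5.
North gets 13 under Webster and 12 under Adams.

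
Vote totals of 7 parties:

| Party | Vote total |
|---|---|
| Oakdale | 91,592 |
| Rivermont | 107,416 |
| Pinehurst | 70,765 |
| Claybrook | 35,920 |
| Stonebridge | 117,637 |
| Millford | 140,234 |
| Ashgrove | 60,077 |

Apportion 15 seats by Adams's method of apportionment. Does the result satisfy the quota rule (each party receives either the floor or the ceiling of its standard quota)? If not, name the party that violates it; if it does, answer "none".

Standard quotas: Oakdale 2.203, Rivermont 2.584, Pinehurst 1.702, Claybrook 0.864, Stonebridge 2.829, Millford 3.373, Ashgrove 1.445.
Adams allocation: Oakdale 2, Rivermont 2, Pinehurst 2, Claybrook 1, Stonebridge 3, Millford 3, Ashgrove 2.
Every allocation lies between the lower and upper quota.

none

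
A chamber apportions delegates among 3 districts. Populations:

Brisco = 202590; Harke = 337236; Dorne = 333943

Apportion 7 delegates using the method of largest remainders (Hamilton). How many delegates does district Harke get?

Standard divisor: 873769 ÷ 7 ≈ 124824.143.
Standard quotas: Brisco 1.6230, Harke 2.7017, Dorne 2.6753.
Lower quotas: Brisco 1, Harke 2, Dorne 2 (sum 5, leaving 2 seats).
Remainders in descending order: Harke 0.7017, Dorne 0.6753, Brisco 0.6230.
The surplus seats go to Harke, Dorne.
Harke receives 3.

3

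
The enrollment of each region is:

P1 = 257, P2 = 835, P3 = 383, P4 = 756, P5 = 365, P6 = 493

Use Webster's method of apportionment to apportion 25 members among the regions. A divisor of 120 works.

With modified divisor 120: modified quotas P1 2.142, P2 6.958, P3 3.192, P4 6.300, P5 3.042, P6 4.108.
Rounding to the nearest integer: P1 2, P2 7, P3 3, P4 6, P5 3, P6 4 (total 25).

P1: 2, P2: 7, P3: 3, P4: 6, P5: 3, P6: 4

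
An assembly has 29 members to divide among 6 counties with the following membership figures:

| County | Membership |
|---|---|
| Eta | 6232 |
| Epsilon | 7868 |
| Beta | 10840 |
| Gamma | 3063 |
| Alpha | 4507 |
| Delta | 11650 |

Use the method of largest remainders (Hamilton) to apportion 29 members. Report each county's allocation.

Standard divisor: 44160 ÷ 29 ≈ 1522.759.
Standard quotas: Eta 4.0926, Epsilon 5.1669, Beta 7.1187, Gamma 2.0115, Alpha 2.9598, Delta 7.6506.
Lower quotas: Eta 4, Epsilon 5, Beta 7, Gamma 2, Alpha 2, Delta 7 (sum 27, leaving 2 seats).
Remainders in descending order: Alpha 0.9598, Delta 0.6506, Epsilon 0.1669, Beta 0.1187, Eta 0.0926, Gamma 0.0115.
The surplus seats go to Alpha, Delta.

Eta 4; Epsilon 5; Beta 7; Gamma 2; Alpha 3; Delta 8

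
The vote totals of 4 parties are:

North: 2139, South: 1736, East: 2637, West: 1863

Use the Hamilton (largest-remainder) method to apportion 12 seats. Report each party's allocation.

Standard divisor: 8375 ÷ 12 ≈ 697.917.
Standard quotas: North 3.065, South 2.487, East 3.778, West 2.669.
Lower quotas: North 3, South 2, East 3, West 2 (sum 10, leaving 2 seats).
Remainders in descending order: East 0.778, West 0.669, South 0.487, North 0.065.
Largest remainders: East, West receive the extra seats.

North=3; South=2; East=4; West=3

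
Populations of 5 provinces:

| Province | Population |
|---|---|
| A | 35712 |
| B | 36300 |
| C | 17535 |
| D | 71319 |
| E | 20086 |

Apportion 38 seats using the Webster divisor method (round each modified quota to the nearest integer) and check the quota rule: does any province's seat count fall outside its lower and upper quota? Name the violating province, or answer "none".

none

Standard quotas: A 7.500, B 7.623, C 3.682, D 14.977, E 4.218.
Webster allocation: A 7, B 8, C 4, D 15, E 4.
Every allocation lies between the lower and upper quota.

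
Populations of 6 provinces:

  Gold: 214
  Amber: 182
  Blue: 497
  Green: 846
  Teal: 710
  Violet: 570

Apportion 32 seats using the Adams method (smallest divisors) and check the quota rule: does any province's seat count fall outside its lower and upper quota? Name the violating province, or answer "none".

none

Standard quotas: Gold 2.268, Amber 1.929, Blue 5.268, Green 8.967, Teal 7.526, Violet 6.042.
Adams allocation: Gold 3, Amber 2, Blue 5, Green 9, Teal 7, Violet 6.
Every allocation lies between the lower and upper quota.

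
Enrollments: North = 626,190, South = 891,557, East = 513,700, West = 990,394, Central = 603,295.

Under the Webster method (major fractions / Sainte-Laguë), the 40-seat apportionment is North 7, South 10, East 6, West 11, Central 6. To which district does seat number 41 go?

Priority for the next seat is population ÷ (current seats + 0.5).
Priorities: North 83492.000, South 84910.190, East 79030.769, West 86121.217, Central 92814.615.
Highest priority: Central.

Central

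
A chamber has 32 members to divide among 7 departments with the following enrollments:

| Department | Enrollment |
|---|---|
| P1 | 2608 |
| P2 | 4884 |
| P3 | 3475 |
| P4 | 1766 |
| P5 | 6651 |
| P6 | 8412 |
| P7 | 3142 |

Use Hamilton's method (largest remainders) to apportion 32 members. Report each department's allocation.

P1 3, P2 5, P3 3, P4 2, P5 7, P6 9, P7 3

Standard divisor: 30938 ÷ 32 ≈ 966.812.
Standard quotas: P1 2.6975, P2 5.0517, P3 3.5943, P4 1.8266, P5 6.8793, P6 8.7008, P7 3.2499.
Lower quotas: P1 2, P2 5, P3 3, P4 1, P5 6, P6 8, P7 3 (sum 28, leaving 4 seats).
Remainders in descending order: P5 0.8793, P4 0.8266, P6 0.7008, P1 0.6975, P3 0.5943, P7 0.2499, P2 0.0517.
Largest remainders: P5, P4, P6, P1 receive the extra seats.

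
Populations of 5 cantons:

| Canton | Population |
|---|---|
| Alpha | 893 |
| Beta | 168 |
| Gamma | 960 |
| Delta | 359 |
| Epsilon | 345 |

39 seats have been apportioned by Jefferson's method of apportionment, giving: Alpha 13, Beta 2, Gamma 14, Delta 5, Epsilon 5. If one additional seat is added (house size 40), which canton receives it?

Priority for the next seat is population ÷ (current seats + 1).
Priorities: Alpha 63.786, Beta 56.000, Gamma 64.000, Delta 59.833, Epsilon 57.500.
Highest priority: Gamma.

Gamma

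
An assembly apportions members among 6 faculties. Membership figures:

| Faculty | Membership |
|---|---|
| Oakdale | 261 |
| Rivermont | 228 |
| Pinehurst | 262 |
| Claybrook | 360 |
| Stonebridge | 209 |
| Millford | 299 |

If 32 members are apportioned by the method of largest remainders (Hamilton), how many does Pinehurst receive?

Standard divisor: 1619 ÷ 32 ≈ 50.594.
Standard quotas: Oakdale 5.159, Rivermont 4.506, Pinehurst 5.179, Claybrook 7.116, Stonebridge 4.131, Millford 5.910.
Lower quotas: Oakdale 5, Rivermont 4, Pinehurst 5, Claybrook 7, Stonebridge 4, Millford 5 (sum 30, leaving 2 seats).
Remainders in descending order: Millford 0.910, Rivermont 0.506, Pinehurst 0.179, Oakdale 0.159, Stonebridge 0.131, Claybrook 0.116.
The surplus seats go to Millford, Rivermont.
Pinehurst receives 5.

5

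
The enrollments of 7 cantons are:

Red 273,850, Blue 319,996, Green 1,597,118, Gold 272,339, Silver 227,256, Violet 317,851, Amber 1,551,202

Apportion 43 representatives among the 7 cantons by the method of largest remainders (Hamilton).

Red 3; Blue 3; Green 15; Gold 2; Silver 2; Violet 3; Amber 15

The standard divisor is 4559612/43 ≈ 106037.488.
Standard quotas: Red 2.5826, Blue 3.0178, Green 15.0618, Gold 2.5683, Silver 2.1432, Violet 2.9975, Amber 14.6288.
Lower quotas: Red 2, Blue 3, Green 15, Gold 2, Silver 2, Violet 2, Amber 14 (sum 40, leaving 3 seats).
Remainders in descending order: Violet 0.9975, Amber 0.6288, Red 0.5826, Gold 0.5683, Silver 0.1432, Green 0.0618, Blue 0.0178.
The surplus seats go to Violet, Amber, Red.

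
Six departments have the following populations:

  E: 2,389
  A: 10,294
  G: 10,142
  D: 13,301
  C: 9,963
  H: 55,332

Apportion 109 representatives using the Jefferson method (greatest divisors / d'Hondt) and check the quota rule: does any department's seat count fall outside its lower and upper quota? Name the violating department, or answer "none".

Standard quotas: E 2.568, A 11.063, G 10.900, D 14.295, C 10.708, H 59.467.
Jefferson allocation: E 2, A 11, G 11, D 14, C 10, H 61.
H has quota 59.467 (lower 59, upper 60) but receives 61 — outside the quota interval.

H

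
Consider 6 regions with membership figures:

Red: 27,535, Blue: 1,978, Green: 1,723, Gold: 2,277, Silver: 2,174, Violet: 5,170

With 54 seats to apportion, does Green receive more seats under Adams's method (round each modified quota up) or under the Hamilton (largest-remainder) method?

Adams

Adams: Red 35, Blue 3, Green 3, Gold 3, Silver 3, Violet 7.
Hamilton: Red 36, Blue 3, Green 2, Gold 3, Silver 3, Violet 7.
Green gets 3 under Adams and 2 under Hamilton.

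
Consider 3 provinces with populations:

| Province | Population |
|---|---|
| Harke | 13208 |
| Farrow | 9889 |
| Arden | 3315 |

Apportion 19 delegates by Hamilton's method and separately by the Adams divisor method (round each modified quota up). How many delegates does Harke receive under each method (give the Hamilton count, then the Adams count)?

Hamilton: Harke 10, Farrow 7, Arden 2.
Adams: Harke 9, Farrow 7, Arden 3.
Harke gets 10 under Hamilton and 9 under Adams.

10 and 9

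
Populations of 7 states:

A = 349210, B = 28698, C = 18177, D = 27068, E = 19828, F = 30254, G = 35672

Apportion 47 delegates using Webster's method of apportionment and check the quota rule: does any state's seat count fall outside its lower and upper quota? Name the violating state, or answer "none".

none

Standard quotas: A 32.251, B 2.650, C 1.679, D 2.500, E 1.831, F 2.794, G 3.294.
Webster allocation: A 32, B 3, C 2, D 2, E 2, F 3, G 3.
Every allocation lies between the lower and upper quota.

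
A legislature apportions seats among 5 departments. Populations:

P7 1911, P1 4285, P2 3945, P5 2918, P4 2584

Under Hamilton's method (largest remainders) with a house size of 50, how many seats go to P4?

8

Total 15643; standard divisor 15643/50 ≈ 312.86.
Standard quotas: P7 6.108, P1 13.696, P2 12.609, P5 9.327, P4 8.259.
Lower quotas: P7 6, P1 13, P2 12, P5 9, P4 8 (sum 48, leaving 2 seats).
Remainders in descending order: P1 0.696, P2 0.609, P5 0.327, P4 0.259, P7 0.108.
Largest remainders: P1, P2 receive the extra seats.
P4 receives 8.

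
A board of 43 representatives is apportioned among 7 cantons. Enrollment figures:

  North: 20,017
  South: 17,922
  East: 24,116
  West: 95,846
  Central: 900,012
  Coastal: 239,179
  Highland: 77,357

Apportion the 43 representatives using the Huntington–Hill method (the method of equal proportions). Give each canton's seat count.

North 1; South 1; East 1; West 3; Central 28; Coastal 7; Highland 2

With divisor 32347: modified quotas North 0.619, South 0.554, East 0.746, West 2.963, Central 27.824, Coastal 7.394, Highland 2.391.
Geometric-mean thresholds: North (min 1), South (min 1), East (min 1), West √(2·3)=2.449, Central √(27·28)=27.495, Coastal √(7·8)=7.483, Highland √(2·3)=2.449.
Each quota rounded against its threshold gives North 1, South 1, East 1, West 3, Central 28, Coastal 7, Highland 2 (total 43).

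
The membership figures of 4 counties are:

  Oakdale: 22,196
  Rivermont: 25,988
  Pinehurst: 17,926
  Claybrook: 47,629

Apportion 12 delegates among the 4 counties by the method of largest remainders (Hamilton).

The standard divisor is 113739/12 ≈ 9478.25.
Standard quotas: Oakdale 2.3418, Rivermont 2.7419, Pinehurst 1.8913, Claybrook 5.0251.
Lower quotas: Oakdale 2, Rivermont 2, Pinehurst 1, Claybrook 5 (sum 10, leaving 2 seats).
Remainders in descending order: Pinehurst 0.8913, Rivermont 0.7419, Oakdale 0.3418, Claybrook 0.0251.
The surplus seats go to Pinehurst, Rivermont.

Oakdale 2; Rivermont 3; Pinehurst 2; Claybrook 5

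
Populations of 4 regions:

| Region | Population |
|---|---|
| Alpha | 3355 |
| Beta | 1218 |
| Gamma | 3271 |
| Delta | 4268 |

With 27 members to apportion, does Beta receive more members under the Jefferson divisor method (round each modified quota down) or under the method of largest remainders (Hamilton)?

Jefferson: Alpha 8, Beta 2, Gamma 7, Delta 10.
Hamilton: Alpha 7, Beta 3, Gamma 7, Delta 10.
Beta gets 2 under Jefferson and 3 under Hamilton.

Hamilton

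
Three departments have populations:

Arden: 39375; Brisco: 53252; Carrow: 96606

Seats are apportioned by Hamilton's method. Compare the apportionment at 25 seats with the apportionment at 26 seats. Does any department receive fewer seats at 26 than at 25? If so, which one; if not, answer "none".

none

At 25 seats: Arden 5, Brisco 7, Carrow 13.
At 26 seats: Arden 6, Brisco 7, Carrow 13.
No department's allocation decreased.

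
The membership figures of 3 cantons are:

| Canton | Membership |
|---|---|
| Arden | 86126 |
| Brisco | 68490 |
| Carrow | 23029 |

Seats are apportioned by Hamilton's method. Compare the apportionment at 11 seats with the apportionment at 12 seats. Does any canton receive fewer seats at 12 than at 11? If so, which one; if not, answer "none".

Carrow

At 11 seats: Arden 5, Brisco 4, Carrow 2.
At 12 seats: Arden 6, Brisco 5, Carrow 1.
Carrow drops from 2 to 1.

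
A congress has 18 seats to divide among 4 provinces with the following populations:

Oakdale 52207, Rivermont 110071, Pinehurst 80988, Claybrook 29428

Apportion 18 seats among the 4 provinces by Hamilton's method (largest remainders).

The standard divisor is 272694/18 ≈ 15149.667.
Standard quotas: Oakdale 3.4461, Rivermont 7.2656, Pinehurst 5.3459, Claybrook 1.9425.
Lower quotas: Oakdale 3, Rivermont 7, Pinehurst 5, Claybrook 1 (sum 16, leaving 2 seats).
Remainders in descending order: Claybrook 0.9425, Oakdale 0.4461, Pinehurst 0.3459, Rivermont 0.2656.
The surplus seats go to Claybrook, Oakdale.

Oakdale 4, Rivermont 7, Pinehurst 5, Claybrook 2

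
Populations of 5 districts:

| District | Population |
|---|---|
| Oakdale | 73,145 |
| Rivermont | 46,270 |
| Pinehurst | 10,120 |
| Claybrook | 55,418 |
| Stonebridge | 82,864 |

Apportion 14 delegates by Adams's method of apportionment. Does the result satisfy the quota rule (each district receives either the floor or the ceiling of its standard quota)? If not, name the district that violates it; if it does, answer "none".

Standard quotas: Oakdale 3.824, Rivermont 2.419, Pinehurst 0.529, Claybrook 2.897, Stonebridge 4.332.
Adams allocation: Oakdale 4, Rivermont 2, Pinehurst 1, Claybrook 3, Stonebridge 4.
Every allocation lies between the lower and upper quota.

none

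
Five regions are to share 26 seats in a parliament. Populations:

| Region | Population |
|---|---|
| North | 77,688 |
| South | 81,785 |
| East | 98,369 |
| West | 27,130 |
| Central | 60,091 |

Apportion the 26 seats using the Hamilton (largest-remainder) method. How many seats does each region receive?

North=6, South=6, East=7, West=2, Central=5

Standard divisor: 345063 ÷ 26 ≈ 13271.654.
Standard quotas: North 5.8537, South 6.1624, East 7.4120, West 2.0442, Central 4.5278.
Lower quotas: North 5, South 6, East 7, West 2, Central 4 (sum 24, leaving 2 seats).
Remainders in descending order: North 0.8537, Central 0.5278, East 0.4120, South 0.1624, West 0.0442.
Largest remainders: North, Central receive the extra seats.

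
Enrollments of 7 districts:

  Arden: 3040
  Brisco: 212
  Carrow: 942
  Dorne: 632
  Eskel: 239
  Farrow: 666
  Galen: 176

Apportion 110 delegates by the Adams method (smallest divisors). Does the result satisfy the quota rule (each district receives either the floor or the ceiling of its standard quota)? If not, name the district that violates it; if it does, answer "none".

Standard quotas: Arden 56.611, Brisco 3.948, Carrow 17.542, Dorne 11.769, Eskel 4.451, Farrow 12.402, Galen 3.277.
Adams allocation: Arden 55, Brisco 4, Carrow 17, Dorne 12, Eskel 5, Farrow 13, Galen 4.
Arden has quota 56.611 (lower 56, upper 57) but receives 55 — outside the quota interval.

Arden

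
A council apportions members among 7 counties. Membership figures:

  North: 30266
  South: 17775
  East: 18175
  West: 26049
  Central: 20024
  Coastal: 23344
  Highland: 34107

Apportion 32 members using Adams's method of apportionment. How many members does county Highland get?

Standard divisor 169740/32 ≈ 5304.375; standard quotas: North 5.706, South 3.351, East 3.426, West 4.911, Central 3.775, Coastal 4.401, Highland 6.430.
Rounding up gives 6, 4, 4, 5, 4, 5, 7 = 35 seats, so the divisor must be adjusted.
With modified divisor 6000: modified quotas North 5.044, South 2.962, East 3.029, West 4.341, Central 3.337, Coastal 3.891, Highland 5.684.
Rounding up: North 6, South 3, East 4, West 5, Central 4, Coastal 4, Highland 6 (total 32).
Highland receives 6.

6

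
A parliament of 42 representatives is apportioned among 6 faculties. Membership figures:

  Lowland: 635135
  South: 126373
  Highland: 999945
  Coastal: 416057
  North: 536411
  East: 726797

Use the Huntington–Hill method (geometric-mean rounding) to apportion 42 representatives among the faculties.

With divisor 83822: modified quotas Lowland 7.577, South 1.508, Highland 11.929, Coastal 4.964, North 6.399, East 8.671.
Geometric-mean thresholds: Lowland √(7·8)=7.483, South √(1·2)=1.414, Highland √(11·12)=11.489, Coastal √(4·5)=4.472, North √(6·7)=6.481, East √(8·9)=8.485.
Each quota rounded against its threshold gives Lowland 8, South 2, Highland 12, Coastal 5, North 6, East 9 (total 42).

Lowland=8, South=2, Highland=12, Coastal=5, North=6, East=9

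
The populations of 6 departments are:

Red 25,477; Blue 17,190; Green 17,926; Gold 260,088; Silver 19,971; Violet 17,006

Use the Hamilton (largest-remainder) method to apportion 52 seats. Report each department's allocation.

Total 357658; standard divisor 357658/52 ≈ 6878.038.
Standard quotas: Red 3.7041, Blue 2.4993, Green 2.6063, Gold 37.8143, Silver 2.9036, Violet 2.4725.
Lower quotas: Red 3, Blue 2, Green 2, Gold 37, Silver 2, Violet 2 (sum 48, leaving 4 seats).
Remainders in descending order: Silver 0.9036, Gold 0.8143, Red 0.7041, Green 0.6063, Blue 0.4993, Violet 0.4725.
Largest remainders: Silver, Gold, Red, Green receive the extra seats.

Red 4, Blue 2, Green 3, Gold 38, Silver 3, Violet 2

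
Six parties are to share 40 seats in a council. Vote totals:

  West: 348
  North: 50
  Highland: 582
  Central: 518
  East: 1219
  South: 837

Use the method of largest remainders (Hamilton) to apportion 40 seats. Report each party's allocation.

Total 3554; standard divisor 3554/40 ≈ 88.85.
Standard quotas: West 3.917, North 0.563, Highland 6.550, Central 5.830, East 13.720, South 9.420.
Lower quotas: West 3, North 0, Highland 6, Central 5, East 13, South 9 (sum 36, leaving 4 seats).
Remainders in descending order: West 0.917, Central 0.830, East 0.720, North 0.563, Highland 0.550, South 0.420.
The surplus seats go to West, Central, East, North.

West 4, North 1, Highland 6, Central 6, East 14, South 9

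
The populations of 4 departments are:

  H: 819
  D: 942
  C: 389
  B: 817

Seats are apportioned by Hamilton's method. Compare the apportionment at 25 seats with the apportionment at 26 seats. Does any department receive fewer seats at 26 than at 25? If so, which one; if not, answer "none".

none

At 25 seats: H 7, D 8, C 3, B 7.
At 26 seats: H 7, D 8, C 4, B 7.
No department's allocation decreased.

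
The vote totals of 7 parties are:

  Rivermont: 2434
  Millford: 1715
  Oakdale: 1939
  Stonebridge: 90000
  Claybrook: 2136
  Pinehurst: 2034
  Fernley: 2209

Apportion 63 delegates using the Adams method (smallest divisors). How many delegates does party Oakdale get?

Standard divisor 102467/63 ≈ 1626.46; standard quotas: Rivermont 1.497, Millford 1.054, Oakdale 1.192, Stonebridge 55.335, Claybrook 1.313, Pinehurst 1.251, Fernley 1.358.
Rounding up gives 2, 2, 2, 56, 2, 2, 2 = 68 seats, so the divisor must be adjusted.
With modified divisor 1750: modified quotas Rivermont 1.391, Millford 0.980, Oakdale 1.108, Stonebridge 51.429, Claybrook 1.221, Pinehurst 1.162, Fernley 1.262.
Rounding up: Rivermont 2, Millford 1, Oakdale 2, Stonebridge 52, Claybrook 2, Pinehurst 2, Fernley 2 (total 63).
Oakdale receives 2.

2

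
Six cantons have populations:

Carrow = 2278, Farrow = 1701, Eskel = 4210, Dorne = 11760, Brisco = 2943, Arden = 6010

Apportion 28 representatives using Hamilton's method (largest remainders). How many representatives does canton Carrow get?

2

Standard divisor: 28902 ÷ 28 ≈ 1032.214.
Standard quotas: Carrow 2.2069, Farrow 1.6479, Eskel 4.0786, Dorne 11.3930, Brisco 2.8512, Arden 5.8224.
Lower quotas: Carrow 2, Farrow 1, Eskel 4, Dorne 11, Brisco 2, Arden 5 (sum 25, leaving 3 seats).
Remainders in descending order: Brisco 0.8512, Arden 0.8224, Farrow 0.6479, Dorne 0.3930, Carrow 0.2069, Eskel 0.0786.
Largest remainders: Brisco, Arden, Farrow receive the extra seats.
Carrow receives 2.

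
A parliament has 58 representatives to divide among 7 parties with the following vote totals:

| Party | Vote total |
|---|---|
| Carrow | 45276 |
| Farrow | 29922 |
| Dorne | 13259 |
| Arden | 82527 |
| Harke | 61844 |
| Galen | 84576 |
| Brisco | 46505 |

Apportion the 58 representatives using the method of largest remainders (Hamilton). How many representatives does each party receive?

Standard divisor: 363909 ÷ 58 ≈ 6274.293.
Standard quotas: Carrow 7.2161, Farrow 4.7690, Dorne 2.1132, Arden 13.1532, Harke 9.8567, Galen 13.4798, Brisco 7.4120.
Lower quotas: Carrow 7, Farrow 4, Dorne 2, Arden 13, Harke 9, Galen 13, Brisco 7 (sum 55, leaving 3 seats).
Remainders in descending order: Harke 0.8567, Farrow 0.7690, Galen 0.4798, Brisco 0.4120, Carrow 0.2161, Arden 0.1532, Dorne 0.1132.
Largest remainders: Harke, Farrow, Galen receive the extra seats.

Carrow 7, Farrow 5, Dorne 2, Arden 13, Harke 10, Galen 14, Brisco 7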